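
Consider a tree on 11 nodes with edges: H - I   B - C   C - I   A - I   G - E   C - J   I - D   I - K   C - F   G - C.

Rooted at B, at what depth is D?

B–C–I–D — 3 edges.

3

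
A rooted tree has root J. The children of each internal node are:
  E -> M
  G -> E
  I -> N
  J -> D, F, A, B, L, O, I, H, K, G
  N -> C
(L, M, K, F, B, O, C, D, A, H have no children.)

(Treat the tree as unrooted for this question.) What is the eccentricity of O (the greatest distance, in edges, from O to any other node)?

A farthest node from O is C (M also at distance 4).
The path O-J-I-N-C has 4 edges.

4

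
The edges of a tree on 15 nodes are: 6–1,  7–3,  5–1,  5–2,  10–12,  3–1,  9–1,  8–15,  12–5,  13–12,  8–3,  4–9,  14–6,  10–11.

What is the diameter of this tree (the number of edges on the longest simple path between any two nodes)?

7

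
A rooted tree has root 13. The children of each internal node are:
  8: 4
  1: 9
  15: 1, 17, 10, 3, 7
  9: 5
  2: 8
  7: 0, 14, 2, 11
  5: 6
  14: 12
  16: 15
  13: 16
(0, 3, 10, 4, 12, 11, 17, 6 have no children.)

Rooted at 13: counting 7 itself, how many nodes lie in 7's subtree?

The subtree rooted at 7 contains: 7, 11, 14, 2, 0, 12, 8, 4 — 8 nodes.

8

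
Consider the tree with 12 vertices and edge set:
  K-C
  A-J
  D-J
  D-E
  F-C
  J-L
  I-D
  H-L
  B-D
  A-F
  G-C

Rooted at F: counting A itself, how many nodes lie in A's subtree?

8

The subtree rooted at A contains: A, J, D, L, B, I, E, H — 8 nodes.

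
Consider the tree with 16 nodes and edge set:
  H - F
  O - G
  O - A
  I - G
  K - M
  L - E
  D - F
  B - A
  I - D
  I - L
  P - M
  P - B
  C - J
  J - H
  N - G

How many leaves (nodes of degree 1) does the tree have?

Degree-1 nodes: C, E, K, N — 4 of them.

4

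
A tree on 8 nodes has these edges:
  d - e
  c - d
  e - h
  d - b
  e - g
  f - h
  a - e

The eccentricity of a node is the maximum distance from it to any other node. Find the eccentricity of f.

4

Distances from f peak at 4, attained at c (b also at distance 4).
f – h – e – d – c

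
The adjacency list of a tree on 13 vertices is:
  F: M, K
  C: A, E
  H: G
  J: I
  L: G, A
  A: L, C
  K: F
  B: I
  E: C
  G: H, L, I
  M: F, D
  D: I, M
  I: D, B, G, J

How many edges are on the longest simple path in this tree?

9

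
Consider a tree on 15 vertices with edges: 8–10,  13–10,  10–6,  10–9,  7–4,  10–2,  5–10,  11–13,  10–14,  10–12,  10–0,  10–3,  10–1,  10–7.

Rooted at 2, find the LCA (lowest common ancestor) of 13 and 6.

Path 13→root: 13 10 2; path 6→root: 6 10 2.
First common node: 10.

10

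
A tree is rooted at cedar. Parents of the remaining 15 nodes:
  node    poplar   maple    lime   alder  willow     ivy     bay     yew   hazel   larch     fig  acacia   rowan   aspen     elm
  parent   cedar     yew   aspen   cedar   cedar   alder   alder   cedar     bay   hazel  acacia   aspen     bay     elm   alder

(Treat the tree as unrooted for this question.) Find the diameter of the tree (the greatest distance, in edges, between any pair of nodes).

BFS from maple reaches fig last, at distance 7; BFS from fig confirms no node is farther.
Path: maple–yew–cedar–alder–elm–aspen–acacia–fig.

7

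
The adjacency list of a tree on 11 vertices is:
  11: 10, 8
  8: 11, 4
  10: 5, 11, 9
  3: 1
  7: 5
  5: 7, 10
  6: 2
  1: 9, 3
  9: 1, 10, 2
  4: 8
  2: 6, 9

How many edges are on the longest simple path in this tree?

6

BFS from 4 reaches 3 last, at distance 6; BFS from 3 confirms no node is farther.
Path: 4 - 8 - 11 - 10 - 9 - 1 - 3.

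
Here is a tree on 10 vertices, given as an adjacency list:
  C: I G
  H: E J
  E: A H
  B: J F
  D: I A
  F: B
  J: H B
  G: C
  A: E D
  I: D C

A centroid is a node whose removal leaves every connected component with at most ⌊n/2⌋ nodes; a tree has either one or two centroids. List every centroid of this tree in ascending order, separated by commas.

A, E

If E is removed the pieces have sizes 5, 4, all ≤ ⌊10/2⌋ = 5.
A is adjacent to E and is also a centroid (the largest component after removing it is likewise 5).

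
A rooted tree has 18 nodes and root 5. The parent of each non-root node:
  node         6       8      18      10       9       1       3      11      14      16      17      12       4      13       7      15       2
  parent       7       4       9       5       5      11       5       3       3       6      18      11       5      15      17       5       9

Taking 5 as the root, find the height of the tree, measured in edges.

16 sits deepest: 5–9–18–17–7–6–16 — 6 edges from the root.

6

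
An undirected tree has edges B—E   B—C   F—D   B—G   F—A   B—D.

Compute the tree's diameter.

4

BFS from A reaches G last, at distance 4; BFS from G confirms no node is farther.
Path: A-F-D-B-G.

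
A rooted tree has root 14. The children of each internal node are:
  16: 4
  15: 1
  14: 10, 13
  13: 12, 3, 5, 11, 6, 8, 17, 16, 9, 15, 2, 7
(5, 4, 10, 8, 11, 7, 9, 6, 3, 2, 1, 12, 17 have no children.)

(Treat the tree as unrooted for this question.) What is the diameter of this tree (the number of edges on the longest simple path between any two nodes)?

A longest path is 10-14-13-16-4, with 4 edges.

4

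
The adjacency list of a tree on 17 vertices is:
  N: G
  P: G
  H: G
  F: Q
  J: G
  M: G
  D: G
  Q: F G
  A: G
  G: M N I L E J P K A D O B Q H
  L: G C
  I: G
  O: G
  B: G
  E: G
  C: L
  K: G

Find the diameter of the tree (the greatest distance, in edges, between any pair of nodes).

Starting from C, a farthest node is F at distance 4.
One longest path: C – L – G – Q – F.
So the diameter is 4.

4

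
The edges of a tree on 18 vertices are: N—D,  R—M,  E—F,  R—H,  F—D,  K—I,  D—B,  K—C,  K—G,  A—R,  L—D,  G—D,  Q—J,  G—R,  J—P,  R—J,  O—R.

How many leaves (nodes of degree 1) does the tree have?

12

Exactly 12 nodes have a single neighbour: A, B, C, E, H, I, L, M, N, O, P, Q.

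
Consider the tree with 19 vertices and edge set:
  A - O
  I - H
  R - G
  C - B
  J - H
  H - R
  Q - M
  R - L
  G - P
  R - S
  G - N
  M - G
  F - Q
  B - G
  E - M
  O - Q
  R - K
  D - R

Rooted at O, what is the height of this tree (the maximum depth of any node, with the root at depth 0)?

The longest root-to-leaf path is O–Q–M–G–R–H–I (6 edges).

6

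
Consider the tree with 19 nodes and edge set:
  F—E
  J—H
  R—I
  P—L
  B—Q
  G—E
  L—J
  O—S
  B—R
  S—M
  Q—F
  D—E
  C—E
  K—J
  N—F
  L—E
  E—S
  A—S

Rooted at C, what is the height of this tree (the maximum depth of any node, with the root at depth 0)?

6

I sits deepest: C–E–F–Q–B–R–I — 6 edges from the root.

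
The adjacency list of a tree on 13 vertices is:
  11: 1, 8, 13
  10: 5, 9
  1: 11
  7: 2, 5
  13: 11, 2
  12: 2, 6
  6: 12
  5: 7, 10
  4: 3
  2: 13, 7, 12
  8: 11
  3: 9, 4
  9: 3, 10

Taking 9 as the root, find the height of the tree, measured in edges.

1 sits deepest: 9-10-5-7-2-13-11-1 — 7 edges from the root.

7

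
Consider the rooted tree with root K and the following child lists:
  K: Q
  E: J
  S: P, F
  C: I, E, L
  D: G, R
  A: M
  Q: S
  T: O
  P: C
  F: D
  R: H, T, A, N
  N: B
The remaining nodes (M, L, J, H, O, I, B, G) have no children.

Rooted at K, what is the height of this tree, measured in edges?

7

O sits deepest: K – Q – S – F – D – R – T – O — 7 edges from the root.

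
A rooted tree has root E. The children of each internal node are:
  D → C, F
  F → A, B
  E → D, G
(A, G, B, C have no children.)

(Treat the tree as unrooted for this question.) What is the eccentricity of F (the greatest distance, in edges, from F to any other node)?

Distances from F peak at 3, attained at G.
F – D – E – G

3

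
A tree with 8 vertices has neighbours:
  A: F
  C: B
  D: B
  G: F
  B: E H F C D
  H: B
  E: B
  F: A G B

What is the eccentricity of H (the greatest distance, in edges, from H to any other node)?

A farthest node from H is G (A also at distance 3).
The path H-B-F-G has 3 edges.

3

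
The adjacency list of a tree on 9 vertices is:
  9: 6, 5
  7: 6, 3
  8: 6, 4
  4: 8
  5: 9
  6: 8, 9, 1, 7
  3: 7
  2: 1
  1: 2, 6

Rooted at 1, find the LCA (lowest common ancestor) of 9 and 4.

6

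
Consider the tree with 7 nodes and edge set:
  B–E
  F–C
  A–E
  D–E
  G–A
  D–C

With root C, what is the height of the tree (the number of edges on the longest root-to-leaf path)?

4

The longest root-to-leaf path is C → D → E → A → G (4 edges).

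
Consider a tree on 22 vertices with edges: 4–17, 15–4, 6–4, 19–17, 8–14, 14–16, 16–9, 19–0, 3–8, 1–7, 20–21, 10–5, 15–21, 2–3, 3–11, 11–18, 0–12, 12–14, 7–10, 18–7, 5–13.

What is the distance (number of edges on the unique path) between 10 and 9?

8

The path is 10–7–18–11–3–8–14–16–9, which has 8 edges.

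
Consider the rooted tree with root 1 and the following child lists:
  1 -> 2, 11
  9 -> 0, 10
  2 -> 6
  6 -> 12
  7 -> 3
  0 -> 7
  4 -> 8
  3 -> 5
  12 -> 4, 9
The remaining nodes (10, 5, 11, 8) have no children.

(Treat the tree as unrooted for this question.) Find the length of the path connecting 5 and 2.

Walking from 5: 5 - 3 - 7 - 0 - 9 - 12 - 6 - 2. Length 7.

7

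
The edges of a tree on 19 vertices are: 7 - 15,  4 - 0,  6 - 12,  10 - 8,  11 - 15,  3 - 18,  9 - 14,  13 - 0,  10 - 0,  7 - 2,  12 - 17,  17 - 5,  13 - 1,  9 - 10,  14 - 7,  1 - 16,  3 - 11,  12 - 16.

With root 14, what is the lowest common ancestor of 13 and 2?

14

Path 13→root: 13 0 10 9 14; path 2→root: 2 7 14.
First common node: 14.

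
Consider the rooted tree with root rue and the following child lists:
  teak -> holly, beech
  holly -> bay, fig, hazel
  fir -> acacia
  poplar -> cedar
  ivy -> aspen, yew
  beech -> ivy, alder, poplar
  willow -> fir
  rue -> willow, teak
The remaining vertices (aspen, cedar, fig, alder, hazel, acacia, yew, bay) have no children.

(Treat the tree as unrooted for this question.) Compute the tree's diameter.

Starting from acacia, a farthest node is yew at distance 7.
One longest path: acacia - fir - willow - rue - teak - beech - ivy - yew.
So the diameter is 7.

7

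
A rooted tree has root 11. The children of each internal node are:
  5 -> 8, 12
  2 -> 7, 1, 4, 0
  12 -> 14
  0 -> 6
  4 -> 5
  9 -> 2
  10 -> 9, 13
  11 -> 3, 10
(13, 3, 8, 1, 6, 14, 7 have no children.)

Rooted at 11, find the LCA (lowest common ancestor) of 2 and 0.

Ancestors of 2 (toward the root): 2, 9, 10, 11.
Ancestors of 0: 0, 2, 9, 10, 11.
The deepest node appearing in both lists is 2.

2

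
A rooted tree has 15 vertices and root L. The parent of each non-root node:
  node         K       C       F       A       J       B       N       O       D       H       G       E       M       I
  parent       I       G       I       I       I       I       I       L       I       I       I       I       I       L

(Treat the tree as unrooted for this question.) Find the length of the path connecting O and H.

3

Walking from O: O - L - I - H. Length 3.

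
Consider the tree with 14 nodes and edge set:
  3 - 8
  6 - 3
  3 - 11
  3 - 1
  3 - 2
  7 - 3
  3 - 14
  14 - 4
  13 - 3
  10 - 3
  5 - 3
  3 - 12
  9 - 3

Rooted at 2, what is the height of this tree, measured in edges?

The longest root-to-leaf path is 2–3–14–4 (3 edges).

3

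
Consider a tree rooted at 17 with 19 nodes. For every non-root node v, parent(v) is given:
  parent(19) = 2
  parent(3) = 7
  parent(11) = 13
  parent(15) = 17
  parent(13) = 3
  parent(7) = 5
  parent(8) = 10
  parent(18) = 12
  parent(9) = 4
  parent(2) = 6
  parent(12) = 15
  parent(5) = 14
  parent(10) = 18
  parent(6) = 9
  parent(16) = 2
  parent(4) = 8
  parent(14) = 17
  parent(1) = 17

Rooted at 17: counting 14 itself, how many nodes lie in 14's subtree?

14's subtree: {14, 5, 7, 3, 13, 11}, size 6.

6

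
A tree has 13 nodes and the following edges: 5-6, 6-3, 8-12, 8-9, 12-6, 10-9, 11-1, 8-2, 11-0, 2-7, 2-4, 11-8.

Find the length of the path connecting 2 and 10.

3

2–8–9–10: 3 edges.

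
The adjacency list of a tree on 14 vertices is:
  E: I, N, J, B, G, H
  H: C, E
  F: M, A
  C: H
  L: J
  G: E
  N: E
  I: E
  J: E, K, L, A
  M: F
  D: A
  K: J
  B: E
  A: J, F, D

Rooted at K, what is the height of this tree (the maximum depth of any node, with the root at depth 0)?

4

The longest root-to-leaf path is K → J → A → F → M (4 edges).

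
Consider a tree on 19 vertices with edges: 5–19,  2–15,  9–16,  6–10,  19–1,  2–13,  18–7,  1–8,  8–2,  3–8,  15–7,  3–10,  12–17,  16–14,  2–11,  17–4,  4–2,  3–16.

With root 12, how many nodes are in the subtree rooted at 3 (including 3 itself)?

The subtree rooted at 3 contains: 3, 16, 10, 14, 9, 6 — 6 nodes.

6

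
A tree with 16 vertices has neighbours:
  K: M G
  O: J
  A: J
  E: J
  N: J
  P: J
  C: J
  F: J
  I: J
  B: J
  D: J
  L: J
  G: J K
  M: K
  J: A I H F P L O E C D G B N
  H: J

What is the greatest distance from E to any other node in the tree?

Distances from E peak at 4, attained at M.
E-J-G-K-M

4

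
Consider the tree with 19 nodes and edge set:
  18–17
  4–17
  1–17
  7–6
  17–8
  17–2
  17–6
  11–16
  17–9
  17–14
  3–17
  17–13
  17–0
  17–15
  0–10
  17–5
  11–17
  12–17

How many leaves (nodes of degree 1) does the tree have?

15

The leaves are 1, 2, 3, 4, 5, 7, 8, 9, 10, 12, 13, 14, 15, 16, 18.
That is 15 leaves.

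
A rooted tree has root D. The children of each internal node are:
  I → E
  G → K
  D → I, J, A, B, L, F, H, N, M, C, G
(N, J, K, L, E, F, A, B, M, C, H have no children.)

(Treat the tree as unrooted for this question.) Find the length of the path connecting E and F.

3

The path is E–I–D–F, which has 3 edges.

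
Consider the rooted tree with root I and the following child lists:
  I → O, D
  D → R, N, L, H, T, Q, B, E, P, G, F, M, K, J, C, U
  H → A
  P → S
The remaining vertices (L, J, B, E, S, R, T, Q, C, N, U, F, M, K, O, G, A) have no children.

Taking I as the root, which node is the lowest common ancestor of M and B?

M's ancestor chain is M, D, I and B's is B, D, I; they first meet at D.

D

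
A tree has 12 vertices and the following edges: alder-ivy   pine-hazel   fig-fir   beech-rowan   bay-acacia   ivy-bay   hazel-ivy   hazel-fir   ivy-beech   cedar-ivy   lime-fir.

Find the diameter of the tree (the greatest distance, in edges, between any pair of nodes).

5

Starting from fig, a farthest node is rowan at distance 5.
One longest path: fig – fir – hazel – ivy – beech – rowan.
So the diameter is 5.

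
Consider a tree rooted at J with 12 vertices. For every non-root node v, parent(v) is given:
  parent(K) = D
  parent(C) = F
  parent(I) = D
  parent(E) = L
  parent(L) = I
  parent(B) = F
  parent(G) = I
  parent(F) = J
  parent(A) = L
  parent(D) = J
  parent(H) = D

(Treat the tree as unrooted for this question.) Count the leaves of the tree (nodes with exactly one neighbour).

7

The leaves are A, B, C, E, G, H, K.
That is 7 leaves.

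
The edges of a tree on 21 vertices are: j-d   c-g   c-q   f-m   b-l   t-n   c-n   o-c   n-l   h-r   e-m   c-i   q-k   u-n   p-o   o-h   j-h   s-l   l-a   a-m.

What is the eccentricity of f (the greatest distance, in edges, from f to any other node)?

A farthest node from f is d.
The path f-m-a-l-n-c-o-h-j-d has 9 edges.

9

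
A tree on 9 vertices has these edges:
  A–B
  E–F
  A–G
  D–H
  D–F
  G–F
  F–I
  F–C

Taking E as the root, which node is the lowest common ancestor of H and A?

H's ancestor chain is H, D, F, E and A's is A, G, F, E; they first meet at F.

F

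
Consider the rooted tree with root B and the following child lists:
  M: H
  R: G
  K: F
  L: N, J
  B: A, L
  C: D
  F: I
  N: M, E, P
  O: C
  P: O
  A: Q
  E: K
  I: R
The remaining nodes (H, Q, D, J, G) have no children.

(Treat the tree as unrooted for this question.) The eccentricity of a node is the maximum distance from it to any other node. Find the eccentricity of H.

Distances from H peak at 8, attained at G.
H – M – N – E – K – F – I – R – G

8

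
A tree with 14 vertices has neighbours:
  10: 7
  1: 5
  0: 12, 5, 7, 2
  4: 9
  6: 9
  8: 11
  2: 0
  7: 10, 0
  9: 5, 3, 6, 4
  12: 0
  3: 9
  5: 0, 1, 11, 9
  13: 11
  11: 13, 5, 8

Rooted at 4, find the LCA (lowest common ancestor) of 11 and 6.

9

Ancestors of 11 (toward the root): 11, 5, 9, 4.
Ancestors of 6: 6, 9, 4.
The deepest node appearing in both lists is 9.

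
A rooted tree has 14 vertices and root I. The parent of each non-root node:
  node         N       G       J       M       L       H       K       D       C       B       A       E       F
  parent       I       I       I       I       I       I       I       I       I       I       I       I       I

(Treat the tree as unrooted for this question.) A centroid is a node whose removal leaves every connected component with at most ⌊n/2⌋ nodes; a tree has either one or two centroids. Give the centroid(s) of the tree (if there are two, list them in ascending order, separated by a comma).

I

Removing I splits the tree into components of sizes 1, 1, 1, 1, 1, 1, 1, 1, 1, 1, 1, 1, 1; the largest is 1 ≤ ⌊14/2⌋ = 7.
No neighbour of I does as well, so I is the unique centroid.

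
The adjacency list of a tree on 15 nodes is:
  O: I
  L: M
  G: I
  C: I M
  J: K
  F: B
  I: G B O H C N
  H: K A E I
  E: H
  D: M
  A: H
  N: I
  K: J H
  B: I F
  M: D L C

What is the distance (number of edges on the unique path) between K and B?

3

K–H–I–B: 3 edges.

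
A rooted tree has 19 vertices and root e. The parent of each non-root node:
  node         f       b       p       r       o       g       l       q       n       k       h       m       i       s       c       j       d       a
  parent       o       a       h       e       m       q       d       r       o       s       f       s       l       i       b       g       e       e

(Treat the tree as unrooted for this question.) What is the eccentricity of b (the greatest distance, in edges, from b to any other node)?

11

A farthest node from b is p.
The path b-a-e-d-l-i-s-m-o-f-h-p has 11 edges.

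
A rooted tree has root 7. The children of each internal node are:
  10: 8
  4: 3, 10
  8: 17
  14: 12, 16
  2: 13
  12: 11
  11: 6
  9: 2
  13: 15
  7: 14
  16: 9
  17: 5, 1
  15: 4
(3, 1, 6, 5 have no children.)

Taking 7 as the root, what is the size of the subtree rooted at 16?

Descendants of 16 (including itself): 16, 9, 2, 13, 15, 4, 10, 3, 8, 17, 1, 5. That's 12.

12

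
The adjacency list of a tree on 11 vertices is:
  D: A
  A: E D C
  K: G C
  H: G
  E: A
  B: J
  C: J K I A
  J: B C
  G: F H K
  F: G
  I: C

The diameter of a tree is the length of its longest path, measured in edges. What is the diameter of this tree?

A longest path is H-G-K-C-J-B, with 5 edges.

5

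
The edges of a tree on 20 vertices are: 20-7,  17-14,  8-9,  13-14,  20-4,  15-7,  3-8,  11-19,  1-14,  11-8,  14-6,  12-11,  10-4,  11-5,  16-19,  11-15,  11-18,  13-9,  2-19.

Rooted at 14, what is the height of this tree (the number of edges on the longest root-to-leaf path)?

9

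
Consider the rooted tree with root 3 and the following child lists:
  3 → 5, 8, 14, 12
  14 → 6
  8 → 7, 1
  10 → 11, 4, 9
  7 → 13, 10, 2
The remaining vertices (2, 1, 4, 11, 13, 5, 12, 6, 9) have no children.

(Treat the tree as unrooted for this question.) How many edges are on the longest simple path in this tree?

6

Starting from 6, a farthest node is 11 at distance 6.
One longest path: 6-14-3-8-7-10-11.
So the diameter is 6.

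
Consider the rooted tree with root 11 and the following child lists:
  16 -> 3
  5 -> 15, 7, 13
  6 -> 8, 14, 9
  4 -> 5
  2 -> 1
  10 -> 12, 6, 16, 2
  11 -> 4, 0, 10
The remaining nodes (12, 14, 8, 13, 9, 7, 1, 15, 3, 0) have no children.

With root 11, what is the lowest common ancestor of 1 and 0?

Path 1→root: 1 2 10 11; path 0→root: 0 11.
First common node: 11.

11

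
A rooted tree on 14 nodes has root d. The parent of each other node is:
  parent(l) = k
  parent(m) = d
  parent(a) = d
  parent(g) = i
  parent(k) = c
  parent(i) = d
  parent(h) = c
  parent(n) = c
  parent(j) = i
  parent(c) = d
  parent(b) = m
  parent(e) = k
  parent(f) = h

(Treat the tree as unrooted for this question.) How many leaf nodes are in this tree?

Degree-1 nodes: a, b, e, f, g, j, l, n — 8 of them.

8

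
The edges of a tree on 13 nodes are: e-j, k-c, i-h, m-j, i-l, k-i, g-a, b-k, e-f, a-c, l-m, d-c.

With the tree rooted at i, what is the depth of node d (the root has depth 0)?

Climbing from d to the root: d – c – k – i. That's 3 steps.

3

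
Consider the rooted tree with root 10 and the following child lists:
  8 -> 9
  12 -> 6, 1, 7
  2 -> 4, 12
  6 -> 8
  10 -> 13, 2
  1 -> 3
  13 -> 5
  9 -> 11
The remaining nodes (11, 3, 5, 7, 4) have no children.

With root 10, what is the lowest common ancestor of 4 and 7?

4's ancestor chain is 4, 2, 10 and 7's is 7, 12, 2, 10; they first meet at 2.

2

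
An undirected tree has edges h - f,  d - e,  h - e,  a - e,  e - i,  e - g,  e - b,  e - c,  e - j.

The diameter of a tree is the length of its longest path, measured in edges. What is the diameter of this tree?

3

A longest path is f–h–e–a, with 3 edges.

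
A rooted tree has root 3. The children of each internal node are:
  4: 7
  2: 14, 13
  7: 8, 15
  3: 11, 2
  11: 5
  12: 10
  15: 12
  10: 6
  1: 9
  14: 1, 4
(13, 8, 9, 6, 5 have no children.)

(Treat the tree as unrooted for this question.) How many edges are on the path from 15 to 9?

5

15–7–4–14–1–9: 5 edges.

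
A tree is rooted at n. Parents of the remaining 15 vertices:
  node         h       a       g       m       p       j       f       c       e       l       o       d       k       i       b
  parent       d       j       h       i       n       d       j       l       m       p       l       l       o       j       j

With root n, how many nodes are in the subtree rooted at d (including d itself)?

The subtree rooted at d contains: d, j, h, b, f, i, a, g, m, e — 10 nodes.

10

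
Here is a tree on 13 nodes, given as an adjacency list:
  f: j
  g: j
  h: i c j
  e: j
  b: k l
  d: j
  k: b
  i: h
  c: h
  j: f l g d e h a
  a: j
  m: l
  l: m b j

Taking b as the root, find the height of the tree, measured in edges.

4

c sits deepest: b-l-j-h-c — 4 edges from the root.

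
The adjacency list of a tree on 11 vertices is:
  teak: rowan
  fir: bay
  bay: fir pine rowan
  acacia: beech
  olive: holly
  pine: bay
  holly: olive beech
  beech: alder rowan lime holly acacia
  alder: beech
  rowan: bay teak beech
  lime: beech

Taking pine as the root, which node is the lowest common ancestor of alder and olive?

beech

alder's ancestor chain is alder, beech, rowan, bay, pine and olive's is olive, holly, beech, rowan, bay, pine; they first meet at beech.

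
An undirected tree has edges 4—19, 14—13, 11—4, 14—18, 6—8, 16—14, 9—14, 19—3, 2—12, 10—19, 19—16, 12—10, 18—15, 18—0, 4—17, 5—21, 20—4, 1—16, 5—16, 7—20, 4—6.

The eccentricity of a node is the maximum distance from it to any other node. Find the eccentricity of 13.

Distances from 13 peak at 6, attained at 2 (7, 8 also at distance 6).
13 – 14 – 16 – 19 – 10 – 12 – 2

6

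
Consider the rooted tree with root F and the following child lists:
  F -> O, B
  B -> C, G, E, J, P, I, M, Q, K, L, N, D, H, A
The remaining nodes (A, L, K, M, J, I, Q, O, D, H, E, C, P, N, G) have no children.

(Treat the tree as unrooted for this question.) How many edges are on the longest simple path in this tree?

3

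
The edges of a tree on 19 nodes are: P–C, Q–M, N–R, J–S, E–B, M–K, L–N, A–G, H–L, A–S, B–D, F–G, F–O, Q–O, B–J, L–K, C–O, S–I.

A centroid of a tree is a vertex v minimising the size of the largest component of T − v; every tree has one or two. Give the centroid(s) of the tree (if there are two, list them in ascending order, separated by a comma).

If O is removed the pieces have sizes 9, 7, 2, all ≤ ⌊19/2⌋ = 9.
Every other node leaves some component of size > 9, so the centroid is unique.

O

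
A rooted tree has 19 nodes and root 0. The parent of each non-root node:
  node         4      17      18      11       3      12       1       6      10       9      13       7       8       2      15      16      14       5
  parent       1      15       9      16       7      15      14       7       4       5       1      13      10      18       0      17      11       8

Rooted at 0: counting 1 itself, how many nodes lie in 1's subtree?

1's subtree: {1, 4, 13, 10, 7, 8, 3, 6, 5, 9, 18, 2}, size 12.

12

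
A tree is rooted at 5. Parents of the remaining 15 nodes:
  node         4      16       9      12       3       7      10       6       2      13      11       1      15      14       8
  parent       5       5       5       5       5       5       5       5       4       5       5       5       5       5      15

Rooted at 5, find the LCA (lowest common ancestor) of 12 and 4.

12's ancestor chain is 12, 5 and 4's is 4, 5; they first meet at 5.

5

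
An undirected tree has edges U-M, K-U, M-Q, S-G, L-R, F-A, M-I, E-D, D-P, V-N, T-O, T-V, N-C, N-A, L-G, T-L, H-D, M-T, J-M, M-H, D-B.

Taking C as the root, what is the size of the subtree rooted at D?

4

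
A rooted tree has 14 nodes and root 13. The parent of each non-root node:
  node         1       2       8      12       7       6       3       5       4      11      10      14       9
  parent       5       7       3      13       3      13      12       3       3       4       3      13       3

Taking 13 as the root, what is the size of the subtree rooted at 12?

11

Descendants of 12 (including itself): 12, 3, 7, 5, 10, 9, 4, 8, 2, 1, 11. That's 11.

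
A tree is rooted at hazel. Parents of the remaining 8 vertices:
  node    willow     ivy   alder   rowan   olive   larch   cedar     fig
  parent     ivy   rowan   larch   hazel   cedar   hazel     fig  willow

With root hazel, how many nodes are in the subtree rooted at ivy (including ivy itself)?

5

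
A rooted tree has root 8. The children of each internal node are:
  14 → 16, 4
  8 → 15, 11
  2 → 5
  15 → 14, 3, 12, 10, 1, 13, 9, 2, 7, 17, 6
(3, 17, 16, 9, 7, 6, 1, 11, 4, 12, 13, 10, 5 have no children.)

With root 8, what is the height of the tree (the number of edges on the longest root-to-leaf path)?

The longest root-to-leaf path is 8-15-14-4 (3 edges).

3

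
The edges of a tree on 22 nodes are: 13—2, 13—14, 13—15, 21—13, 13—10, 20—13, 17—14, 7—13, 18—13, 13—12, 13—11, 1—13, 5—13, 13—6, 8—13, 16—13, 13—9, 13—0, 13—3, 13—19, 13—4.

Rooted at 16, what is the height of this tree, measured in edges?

17 sits deepest: 16 – 13 – 14 – 17 — 3 edges from the root.

3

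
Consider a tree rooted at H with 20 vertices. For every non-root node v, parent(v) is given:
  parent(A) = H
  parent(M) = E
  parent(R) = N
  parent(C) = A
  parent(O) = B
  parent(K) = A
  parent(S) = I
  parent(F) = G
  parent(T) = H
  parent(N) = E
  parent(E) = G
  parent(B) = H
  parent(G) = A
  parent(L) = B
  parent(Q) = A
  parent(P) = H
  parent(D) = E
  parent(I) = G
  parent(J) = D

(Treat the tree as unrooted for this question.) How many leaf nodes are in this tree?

The leaves are C, F, J, K, L, M, O, P, Q, R, S, T.
That is 12 leaves.

12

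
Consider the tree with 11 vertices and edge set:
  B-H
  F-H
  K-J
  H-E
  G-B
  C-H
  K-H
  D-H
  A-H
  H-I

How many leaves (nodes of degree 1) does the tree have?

8

Exactly 8 nodes have a single neighbour: A, C, D, E, F, G, I, J.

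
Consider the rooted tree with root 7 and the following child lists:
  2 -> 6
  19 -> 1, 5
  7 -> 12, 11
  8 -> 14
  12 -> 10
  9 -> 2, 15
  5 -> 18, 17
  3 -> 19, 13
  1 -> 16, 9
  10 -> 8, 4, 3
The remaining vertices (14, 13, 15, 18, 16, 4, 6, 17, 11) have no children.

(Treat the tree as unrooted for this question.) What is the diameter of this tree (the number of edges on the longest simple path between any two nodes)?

9

A longest path is 11 - 7 - 12 - 10 - 3 - 19 - 1 - 9 - 2 - 6, with 9 edges.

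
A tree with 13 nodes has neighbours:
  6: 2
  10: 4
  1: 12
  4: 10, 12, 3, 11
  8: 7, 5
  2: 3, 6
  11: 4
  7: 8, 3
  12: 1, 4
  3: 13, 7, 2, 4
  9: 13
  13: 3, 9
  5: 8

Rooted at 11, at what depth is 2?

11–4–3–2 — 3 edges.

3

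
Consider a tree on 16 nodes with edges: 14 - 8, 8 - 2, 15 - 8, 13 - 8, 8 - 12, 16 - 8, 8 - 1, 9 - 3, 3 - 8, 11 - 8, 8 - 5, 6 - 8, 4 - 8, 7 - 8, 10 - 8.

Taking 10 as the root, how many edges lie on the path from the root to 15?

2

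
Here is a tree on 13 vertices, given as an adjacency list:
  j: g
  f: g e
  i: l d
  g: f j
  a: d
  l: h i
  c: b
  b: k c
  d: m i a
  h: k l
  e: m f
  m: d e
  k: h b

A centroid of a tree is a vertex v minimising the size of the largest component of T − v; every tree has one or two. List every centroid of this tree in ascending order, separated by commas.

Delete d: the remaining components have sizes 6, 5, 1. Max 6 ≤ 6, so d is a centroid.
Every other node leaves some component of size > 6, so the centroid is unique.

d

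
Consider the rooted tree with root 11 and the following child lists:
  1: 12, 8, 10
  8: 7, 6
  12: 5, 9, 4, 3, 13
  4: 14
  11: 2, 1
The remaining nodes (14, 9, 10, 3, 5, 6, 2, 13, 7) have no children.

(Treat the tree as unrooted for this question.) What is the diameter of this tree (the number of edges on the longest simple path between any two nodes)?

BFS from 14 reaches 7 last, at distance 5; BFS from 7 confirms no node is farther.
Path: 14 – 4 – 12 – 1 – 8 – 7.

5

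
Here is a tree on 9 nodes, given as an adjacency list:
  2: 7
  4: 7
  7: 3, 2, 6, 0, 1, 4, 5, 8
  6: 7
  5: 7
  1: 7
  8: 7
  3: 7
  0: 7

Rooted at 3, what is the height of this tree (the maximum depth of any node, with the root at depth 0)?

The longest root-to-leaf path is 3–7–5 (2 edges).

2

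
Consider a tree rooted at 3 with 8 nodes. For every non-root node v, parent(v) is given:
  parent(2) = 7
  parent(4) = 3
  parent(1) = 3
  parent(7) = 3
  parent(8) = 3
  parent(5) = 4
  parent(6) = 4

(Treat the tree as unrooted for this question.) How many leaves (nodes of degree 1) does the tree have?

5

The leaves are 1, 2, 5, 6, 8.
That is 5 leaves.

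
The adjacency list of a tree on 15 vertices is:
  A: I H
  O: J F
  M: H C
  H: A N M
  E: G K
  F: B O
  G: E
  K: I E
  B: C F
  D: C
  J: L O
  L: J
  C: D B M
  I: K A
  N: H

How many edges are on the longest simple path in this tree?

BFS from L reaches G last, at distance 12; BFS from G confirms no node is farther.
Path: L–J–O–F–B–C–M–H–A–I–K–E–G.

12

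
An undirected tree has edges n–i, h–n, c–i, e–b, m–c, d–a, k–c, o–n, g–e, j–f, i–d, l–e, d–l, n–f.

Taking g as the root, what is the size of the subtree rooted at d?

11

Descendants of d (including itself): d, i, a, n, c, f, o, h, k, m, j. That's 11.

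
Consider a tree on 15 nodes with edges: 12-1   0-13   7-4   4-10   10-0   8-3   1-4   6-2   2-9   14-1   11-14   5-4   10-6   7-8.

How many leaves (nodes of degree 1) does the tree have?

6

Degree-1 nodes: 3, 5, 9, 11, 12, 13 — 6 of them.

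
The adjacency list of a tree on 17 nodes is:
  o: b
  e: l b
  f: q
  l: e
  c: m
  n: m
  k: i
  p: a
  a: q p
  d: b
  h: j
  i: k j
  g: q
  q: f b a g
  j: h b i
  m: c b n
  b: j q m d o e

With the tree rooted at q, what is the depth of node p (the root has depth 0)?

2

Path from q to p: q–a–p, which has 2 edges.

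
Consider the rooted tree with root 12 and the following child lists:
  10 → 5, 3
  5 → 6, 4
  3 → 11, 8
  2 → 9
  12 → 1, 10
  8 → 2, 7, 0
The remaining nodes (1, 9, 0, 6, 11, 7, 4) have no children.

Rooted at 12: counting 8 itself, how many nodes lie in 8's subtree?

The subtree rooted at 8 contains: 8, 2, 0, 7, 9 — 5 nodes.

5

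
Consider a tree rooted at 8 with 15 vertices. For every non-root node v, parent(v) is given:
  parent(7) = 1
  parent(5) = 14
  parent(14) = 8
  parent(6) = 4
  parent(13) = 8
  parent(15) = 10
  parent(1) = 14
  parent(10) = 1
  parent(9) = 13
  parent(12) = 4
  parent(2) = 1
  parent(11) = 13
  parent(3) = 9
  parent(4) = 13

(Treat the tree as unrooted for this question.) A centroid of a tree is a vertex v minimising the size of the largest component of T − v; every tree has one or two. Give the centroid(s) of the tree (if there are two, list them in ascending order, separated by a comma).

8

If 8 is removed the pieces have sizes 7, 7, all ≤ ⌊15/2⌋ = 7.
No neighbour of 8 does as well, so 8 is the unique centroid.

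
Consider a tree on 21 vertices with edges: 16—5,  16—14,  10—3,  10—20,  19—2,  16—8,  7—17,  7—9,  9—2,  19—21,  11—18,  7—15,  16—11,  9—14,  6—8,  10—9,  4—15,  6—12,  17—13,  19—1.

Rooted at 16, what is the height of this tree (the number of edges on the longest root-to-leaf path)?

4 sits deepest: 16–14–9–7–15–4 — 5 edges from the root.

5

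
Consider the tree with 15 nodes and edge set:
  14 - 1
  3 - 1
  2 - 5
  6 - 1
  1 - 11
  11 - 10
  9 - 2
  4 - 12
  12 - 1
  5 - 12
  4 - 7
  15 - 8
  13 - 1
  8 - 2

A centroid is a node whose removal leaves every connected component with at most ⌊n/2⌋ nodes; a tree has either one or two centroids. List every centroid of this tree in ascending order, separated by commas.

12

Delete 12: the remaining components have sizes 7, 5, 2. Max 7 ≤ 7, so 12 is a centroid.
Every other node leaves some component of size > 7, so the centroid is unique.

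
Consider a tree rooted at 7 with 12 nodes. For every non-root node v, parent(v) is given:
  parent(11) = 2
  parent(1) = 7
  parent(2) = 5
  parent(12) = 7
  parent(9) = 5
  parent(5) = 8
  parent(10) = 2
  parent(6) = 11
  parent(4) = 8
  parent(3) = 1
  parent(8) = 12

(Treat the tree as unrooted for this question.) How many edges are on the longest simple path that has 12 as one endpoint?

Distances from 12 peak at 5, attained at 6.
12 – 8 – 5 – 2 – 11 – 6

5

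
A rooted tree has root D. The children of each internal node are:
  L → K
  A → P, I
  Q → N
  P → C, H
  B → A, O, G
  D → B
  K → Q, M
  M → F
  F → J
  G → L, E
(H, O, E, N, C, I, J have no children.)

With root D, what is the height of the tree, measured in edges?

J sits deepest: D-B-G-L-K-M-F-J — 7 edges from the root.

7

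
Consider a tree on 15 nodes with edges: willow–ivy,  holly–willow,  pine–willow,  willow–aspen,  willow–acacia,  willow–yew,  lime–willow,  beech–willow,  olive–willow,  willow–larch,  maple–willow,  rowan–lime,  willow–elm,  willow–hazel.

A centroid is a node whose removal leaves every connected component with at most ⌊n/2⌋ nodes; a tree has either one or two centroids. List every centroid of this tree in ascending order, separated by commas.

Removing willow splits the tree into components of sizes 2, 1, 1, 1, 1, 1, 1, 1, 1, 1, 1, 1, 1; the largest is 2 ≤ ⌊15/2⌋ = 7.
Every other node leaves some component of size > 7, so the centroid is unique.

willow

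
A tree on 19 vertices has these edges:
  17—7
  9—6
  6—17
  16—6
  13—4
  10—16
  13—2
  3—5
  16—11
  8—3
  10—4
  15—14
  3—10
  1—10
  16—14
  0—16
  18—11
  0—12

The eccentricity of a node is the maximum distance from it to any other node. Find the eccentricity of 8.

The node farthest from 8 is 7, via 8 – 3 – 10 – 16 – 6 – 17 – 7 — 6 edges.

6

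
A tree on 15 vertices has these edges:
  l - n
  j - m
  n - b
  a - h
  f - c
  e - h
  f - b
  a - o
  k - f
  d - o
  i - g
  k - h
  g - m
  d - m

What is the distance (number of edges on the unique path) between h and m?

4

The path is h - a - o - d - m, which has 4 edges.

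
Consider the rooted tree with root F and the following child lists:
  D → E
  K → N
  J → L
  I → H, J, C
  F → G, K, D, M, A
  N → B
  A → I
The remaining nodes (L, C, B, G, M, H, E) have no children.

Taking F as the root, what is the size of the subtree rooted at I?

The subtree rooted at I contains: I, J, C, H, L — 5 nodes.

5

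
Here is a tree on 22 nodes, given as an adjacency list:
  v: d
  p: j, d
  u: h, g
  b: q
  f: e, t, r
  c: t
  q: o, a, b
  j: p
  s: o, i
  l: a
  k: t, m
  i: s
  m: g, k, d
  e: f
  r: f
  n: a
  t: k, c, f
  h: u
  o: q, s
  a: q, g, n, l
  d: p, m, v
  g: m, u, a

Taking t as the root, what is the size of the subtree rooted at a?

Descendants of a (including itself): a, q, l, n, o, b, s, i. That's 8.

8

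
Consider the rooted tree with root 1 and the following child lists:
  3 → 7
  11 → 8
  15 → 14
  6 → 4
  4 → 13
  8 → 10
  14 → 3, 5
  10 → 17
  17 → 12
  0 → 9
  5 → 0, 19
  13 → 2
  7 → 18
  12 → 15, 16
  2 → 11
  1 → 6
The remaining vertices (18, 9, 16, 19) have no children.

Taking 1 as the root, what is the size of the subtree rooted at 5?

4

5's subtree: {5, 0, 19, 9}, size 4.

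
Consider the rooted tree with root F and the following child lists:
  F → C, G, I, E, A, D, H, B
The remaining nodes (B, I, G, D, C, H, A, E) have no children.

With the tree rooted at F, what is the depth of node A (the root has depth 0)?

1

Path from F to A: F–A, which has 1 edges.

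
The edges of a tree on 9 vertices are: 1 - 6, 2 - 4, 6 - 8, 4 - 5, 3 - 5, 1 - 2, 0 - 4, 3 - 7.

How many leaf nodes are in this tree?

3

Degree-1 nodes: 0, 7, 8 — 3 of them.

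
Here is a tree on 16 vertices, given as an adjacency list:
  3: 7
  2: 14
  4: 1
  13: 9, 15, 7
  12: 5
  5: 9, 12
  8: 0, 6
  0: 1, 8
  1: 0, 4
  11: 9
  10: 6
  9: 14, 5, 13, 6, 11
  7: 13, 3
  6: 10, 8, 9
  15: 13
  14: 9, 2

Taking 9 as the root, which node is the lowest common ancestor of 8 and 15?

Ancestors of 8 (toward the root): 8, 6, 9.
Ancestors of 15: 15, 13, 9.
The deepest node appearing in both lists is 9.

9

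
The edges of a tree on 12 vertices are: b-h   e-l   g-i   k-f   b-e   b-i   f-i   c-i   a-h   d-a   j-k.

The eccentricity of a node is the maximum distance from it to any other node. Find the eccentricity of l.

The node farthest from l is j, via l–e–b–i–f–k–j — 6 edges.

6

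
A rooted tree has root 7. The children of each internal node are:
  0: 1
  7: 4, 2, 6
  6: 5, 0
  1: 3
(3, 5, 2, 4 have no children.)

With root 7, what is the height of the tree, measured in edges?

4

The longest root-to-leaf path is 7-6-0-1-3 (4 edges).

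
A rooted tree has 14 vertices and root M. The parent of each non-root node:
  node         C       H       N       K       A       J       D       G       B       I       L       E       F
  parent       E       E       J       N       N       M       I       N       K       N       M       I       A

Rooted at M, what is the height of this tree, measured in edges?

C sits deepest: M–J–N–I–E–C — 5 edges from the root.

5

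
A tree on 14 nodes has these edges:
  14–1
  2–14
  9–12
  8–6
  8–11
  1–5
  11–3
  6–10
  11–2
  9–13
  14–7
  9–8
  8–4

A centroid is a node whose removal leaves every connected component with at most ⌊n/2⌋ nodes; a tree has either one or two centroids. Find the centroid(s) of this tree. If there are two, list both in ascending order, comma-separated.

8, 11

If 11 is removed the pieces have sizes 7, 5, 1, all ≤ ⌊14/2⌋ = 7.
8 is adjacent to 11 and is also a centroid (the largest component after removing it is likewise 7).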